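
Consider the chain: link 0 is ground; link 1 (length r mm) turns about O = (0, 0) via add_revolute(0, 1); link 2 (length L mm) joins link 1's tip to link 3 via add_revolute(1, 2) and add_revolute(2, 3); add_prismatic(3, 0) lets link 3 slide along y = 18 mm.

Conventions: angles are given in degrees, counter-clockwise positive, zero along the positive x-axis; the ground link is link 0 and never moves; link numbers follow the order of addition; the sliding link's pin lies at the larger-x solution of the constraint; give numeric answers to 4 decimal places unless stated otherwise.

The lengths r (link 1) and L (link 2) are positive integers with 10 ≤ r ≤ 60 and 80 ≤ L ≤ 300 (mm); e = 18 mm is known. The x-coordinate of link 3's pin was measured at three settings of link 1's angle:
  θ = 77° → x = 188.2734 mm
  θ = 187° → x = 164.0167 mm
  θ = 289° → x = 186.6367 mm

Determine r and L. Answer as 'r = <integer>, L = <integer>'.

constraint per measurement: (x − r cos θ)² + (r sin θ − e)² = L²
subtracting the θ₁ and θ₂ equations cancels the r² and L² terms:
r = (x₁² − x₂²) / (2[(x₁cos θ₁ + e sin θ₁) − (x₂cos θ₂ + e sin θ₂)]) = 19.0000 → r = 19
L² = (x₁ − r cos θ₁)² + (r sin θ₁ − e)² = 33856.0166 → L = 184.0000 → L = 184
check at θ₃=289°: x = 186.6367 (printed 186.6367) ✓

r = 19, L = 184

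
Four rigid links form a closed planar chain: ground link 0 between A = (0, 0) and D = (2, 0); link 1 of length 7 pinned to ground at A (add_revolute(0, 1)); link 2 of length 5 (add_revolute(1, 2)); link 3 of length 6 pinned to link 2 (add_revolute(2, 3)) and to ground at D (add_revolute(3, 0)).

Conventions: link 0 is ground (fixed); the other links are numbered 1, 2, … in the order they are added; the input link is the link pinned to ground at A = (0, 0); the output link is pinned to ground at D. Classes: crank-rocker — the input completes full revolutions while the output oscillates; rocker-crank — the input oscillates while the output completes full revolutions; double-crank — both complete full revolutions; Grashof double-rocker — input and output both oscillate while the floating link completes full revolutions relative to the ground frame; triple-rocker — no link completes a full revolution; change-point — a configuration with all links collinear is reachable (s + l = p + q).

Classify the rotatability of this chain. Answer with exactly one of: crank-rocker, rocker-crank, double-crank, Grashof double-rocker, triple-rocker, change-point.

lengths: ground=2, input=7, coupler=5, output=6
sorted: s=2 (shortest), l=7 (longest), p+q=11
s + l = 9 vs p + q = 11
s + l < p + q (Grashof) with shortest = ground link → double-crank

double-crank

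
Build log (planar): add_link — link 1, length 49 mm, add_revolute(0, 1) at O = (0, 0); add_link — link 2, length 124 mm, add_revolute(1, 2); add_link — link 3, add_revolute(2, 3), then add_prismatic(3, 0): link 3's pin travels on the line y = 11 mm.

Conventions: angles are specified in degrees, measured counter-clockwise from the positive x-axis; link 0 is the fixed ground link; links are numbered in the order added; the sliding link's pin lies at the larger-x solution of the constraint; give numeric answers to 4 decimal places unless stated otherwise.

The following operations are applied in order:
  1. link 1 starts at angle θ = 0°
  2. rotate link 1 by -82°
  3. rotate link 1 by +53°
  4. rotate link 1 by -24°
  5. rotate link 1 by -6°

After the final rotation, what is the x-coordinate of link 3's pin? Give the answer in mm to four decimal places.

geometry: r = 49 mm, L = 124 mm, e = 11 mm; θ starts at 0°
rotate link 1 by -82°: θ ← 0° -82° = -82°
rotate link 1 by +53°: θ ← -82° +53° = -29°
rotate link 1 by -24°: θ ← -29° -24° = -53°
rotate link 1 by -6°: θ ← -53° -6° = -59°
crank pin P = (r cos θ, r sin θ) = (25.236866, -42.001198)
h = r sin θ − e = -42.001198 − 11 = -53.001198
x = r cos θ + √(L² − h²) = 25.236866 + 112.102065 = 137.338931

137.3389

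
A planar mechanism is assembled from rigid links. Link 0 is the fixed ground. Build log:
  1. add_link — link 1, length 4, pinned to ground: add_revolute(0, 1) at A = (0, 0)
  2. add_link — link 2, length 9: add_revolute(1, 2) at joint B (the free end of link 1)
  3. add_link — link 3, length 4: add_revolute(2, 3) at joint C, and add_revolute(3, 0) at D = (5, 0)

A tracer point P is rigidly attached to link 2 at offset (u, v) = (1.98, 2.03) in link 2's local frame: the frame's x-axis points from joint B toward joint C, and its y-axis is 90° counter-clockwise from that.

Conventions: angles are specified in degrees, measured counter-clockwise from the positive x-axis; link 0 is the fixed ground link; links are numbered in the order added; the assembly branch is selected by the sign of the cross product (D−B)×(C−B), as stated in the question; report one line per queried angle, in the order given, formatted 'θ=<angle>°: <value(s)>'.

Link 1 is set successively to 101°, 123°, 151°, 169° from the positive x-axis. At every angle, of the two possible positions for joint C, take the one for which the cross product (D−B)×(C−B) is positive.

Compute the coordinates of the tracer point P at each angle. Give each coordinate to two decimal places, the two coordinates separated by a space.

A=(0,0), D=(5.00,0)
θ=101°: B = A + 4.00·(cos101°, sin101°) = (-0.7632, 3.9265)
θ=101°: |BD| = 6.9737
θ=101°: circle(B,9.00) ∩ circle(D,4.00): a=8.1472, h=3.8240
θ=101°:   candidates: C₊=(8.1229,2.4995) cross=26.667; C₋=(3.8168,-3.8210) cross=-26.667
θ=101°:   branch + wants cross > 0 → take C=(8.1229,2.4995) (cross=26.667)
θ=101°: ex = (C−B)/|BC| = (0.9873,-0.1586); ey = (0.1586,0.9873)
θ=101°: P = B + 1.98·ex + 2.03·ey = (1.5136,5.6169)
θ=123°: B = A + 4.00·(cos123°, sin123°) = (-2.1786, 3.3547)
θ=123°: |BD| = 7.9237
θ=123°: circle(B,9.00) ∩ circle(D,4.00): a=8.0635, h=3.9976
θ=123°:   candidates: C₊=(6.8190,3.5625) cross=31.676; C₋=(3.4341,-3.6808) cross=-31.676
θ=123°:   branch + wants cross > 0 → take C=(6.8190,3.5625) (cross=31.676)
θ=123°: ex = (C−B)/|BC| = (0.9997,0.0231); ey = (-0.0231,0.9997)
θ=123°: P = B + 1.98·ex + 2.03·ey = (-0.2459,5.4299)
θ=151°: B = A + 4.00·(cos151°, sin151°) = (-3.4985, 1.9392)
θ=151°: |BD| = 8.7169
θ=151°: circle(B,9.00) ∩ circle(D,4.00): a=8.0868, h=3.9501
θ=151°:   candidates: C₊=(5.2645,3.9912) cross=34.432; C₋=(3.5069,-3.7109) cross=-34.432
θ=151°:   branch + wants cross > 0 → take C=(5.2645,3.9912) (cross=34.432)
θ=151°: ex = (C−B)/|BC| = (0.9737,0.2280); ey = (-0.2280,0.9737)
θ=151°: P = B + 1.98·ex + 2.03·ey = (-2.0335,4.3672)
θ=169°: B = A + 4.00·(cos169°, sin169°) = (-3.9265, 0.7632)
θ=169°: |BD| = 8.9591
θ=169°: circle(B,9.00) ∩ circle(D,4.00): a=8.1071, h=3.9082
θ=169°:   candidates: C₊=(4.4841,3.9666) cross=35.014; C₋=(3.8182,-3.8214) cross=-35.014
θ=169°:   branch + wants cross > 0 → take C=(4.4841,3.9666) (cross=35.014)
θ=169°: ex = (C−B)/|BC| = (0.9345,0.3559); ey = (-0.3559,0.9345)
θ=169°: P = B + 1.98·ex + 2.03·ey = (-2.7987,3.3650)

θ=101°: 1.51 5.62
θ=123°: -0.25 5.43
θ=151°: -2.03 4.37
θ=169°: -2.80 3.37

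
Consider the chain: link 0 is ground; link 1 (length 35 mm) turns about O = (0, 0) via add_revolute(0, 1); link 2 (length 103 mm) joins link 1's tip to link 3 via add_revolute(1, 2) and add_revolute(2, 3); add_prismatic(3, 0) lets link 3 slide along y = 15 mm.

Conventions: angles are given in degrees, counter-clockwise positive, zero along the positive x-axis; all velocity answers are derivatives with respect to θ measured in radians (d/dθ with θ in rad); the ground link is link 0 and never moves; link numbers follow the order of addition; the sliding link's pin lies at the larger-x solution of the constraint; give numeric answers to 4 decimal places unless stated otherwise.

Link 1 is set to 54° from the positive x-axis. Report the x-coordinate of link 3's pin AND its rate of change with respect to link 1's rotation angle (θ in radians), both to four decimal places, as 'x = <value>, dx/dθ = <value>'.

geometry: r = 35 mm, L = 103 mm, e = 15 mm
crank pin P = (r cos θ, r sin θ) = (20.572484, 28.315595)
h = r sin θ − e = 28.315595 − 15 = 13.315595
x = r cos θ + √(L² − h²) = 20.572484 + 102.135669 = 122.708153
dx/dθ = −r sin θ − h·r cos θ/√(L² − h²) (θ in radians; h = 13.315595) = -30.997663

x = 122.7082, dx/dθ = -30.9977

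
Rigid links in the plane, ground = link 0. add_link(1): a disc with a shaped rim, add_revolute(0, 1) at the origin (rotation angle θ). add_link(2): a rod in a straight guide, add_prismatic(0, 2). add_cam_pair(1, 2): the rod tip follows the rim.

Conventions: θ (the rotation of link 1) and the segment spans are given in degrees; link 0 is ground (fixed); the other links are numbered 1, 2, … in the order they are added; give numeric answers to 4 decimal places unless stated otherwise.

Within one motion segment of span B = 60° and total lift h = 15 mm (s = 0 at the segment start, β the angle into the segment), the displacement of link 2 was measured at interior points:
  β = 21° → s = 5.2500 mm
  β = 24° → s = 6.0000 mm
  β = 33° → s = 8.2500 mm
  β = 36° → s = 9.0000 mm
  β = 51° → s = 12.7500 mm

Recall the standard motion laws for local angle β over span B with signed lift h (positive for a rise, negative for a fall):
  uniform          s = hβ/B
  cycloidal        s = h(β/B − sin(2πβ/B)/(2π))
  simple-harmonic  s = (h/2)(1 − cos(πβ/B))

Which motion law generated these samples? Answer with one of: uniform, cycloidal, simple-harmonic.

candidates at β/B = r: uniform s = h·r (linear in β); cycloidal s = h·(r − sin(2πr)/(2π)); simple-harmonic s = (h/2)(1 − cos(πr))
β=21°: printed 5.2500 | uniform 5.2500, cycloidal 3.3186, simple-harmonic 4.0951
β=24°: printed 6.0000 | uniform 6.0000, cycloidal 4.5968, simple-harmonic 5.1824
β=33°: printed 8.2500 | uniform 8.2500, cycloidal 8.9877, simple-harmonic 8.6733
β=36°: printed 9.0000 | uniform 9.0000, cycloidal 10.4032, simple-harmonic 9.8176
β=51°: printed 12.7500 | uniform 12.7500, cycloidal 14.6814, simple-harmonic 14.1825
only one law matches every sample → uniform

uniform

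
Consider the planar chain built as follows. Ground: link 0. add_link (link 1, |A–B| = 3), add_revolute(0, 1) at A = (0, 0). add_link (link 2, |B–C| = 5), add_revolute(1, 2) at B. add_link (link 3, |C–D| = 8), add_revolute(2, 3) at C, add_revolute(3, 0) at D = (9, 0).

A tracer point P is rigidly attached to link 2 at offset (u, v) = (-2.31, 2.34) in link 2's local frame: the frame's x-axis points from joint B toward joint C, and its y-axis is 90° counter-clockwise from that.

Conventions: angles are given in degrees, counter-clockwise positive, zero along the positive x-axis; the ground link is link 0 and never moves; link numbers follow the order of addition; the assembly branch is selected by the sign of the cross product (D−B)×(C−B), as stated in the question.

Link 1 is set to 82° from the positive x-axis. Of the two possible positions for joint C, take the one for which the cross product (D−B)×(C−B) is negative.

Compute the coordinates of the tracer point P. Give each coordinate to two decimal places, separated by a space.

A=(0,0), D=(9.00,0)
B = A + 3.00·(cos82°, sin82°) = (0.4175, 2.9708)
|BD| = 9.0821
circle(B,5.00) ∩ circle(D,8.00): a=2.3940, h=4.3896
  candidates: C₊=(4.1157,6.3359) cross=39.867; C₋=(1.2439,-1.9604) cross=-39.867
  branch - wants cross < 0 → take C=(1.2439,-1.9604) (cross=-39.867)
ex = (C−B)/|BC| = (0.1653,-0.9862); ey = (0.9862,0.1653)
P = B + -2.31·ex + 2.34·ey = (2.3435,5.6358)

2.34 5.64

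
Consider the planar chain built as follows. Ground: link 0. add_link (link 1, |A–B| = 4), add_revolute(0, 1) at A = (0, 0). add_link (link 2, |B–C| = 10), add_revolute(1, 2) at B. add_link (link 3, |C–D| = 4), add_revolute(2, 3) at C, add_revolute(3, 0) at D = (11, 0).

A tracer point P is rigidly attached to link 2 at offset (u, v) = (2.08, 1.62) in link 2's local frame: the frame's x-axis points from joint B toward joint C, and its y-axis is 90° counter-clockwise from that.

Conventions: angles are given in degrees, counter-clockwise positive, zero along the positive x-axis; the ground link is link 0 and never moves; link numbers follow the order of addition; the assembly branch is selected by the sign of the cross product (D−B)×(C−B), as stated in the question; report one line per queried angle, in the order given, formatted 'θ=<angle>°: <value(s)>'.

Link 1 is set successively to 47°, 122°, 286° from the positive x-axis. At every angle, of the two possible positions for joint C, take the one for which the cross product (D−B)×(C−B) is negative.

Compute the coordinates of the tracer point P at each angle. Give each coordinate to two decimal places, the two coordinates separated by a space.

A=(0,0), D=(11.00,0)
θ=47°: B = A + 4.00·(cos47°, sin47°) = (2.7280, 2.9254)
θ=47°: |BD| = 8.7741
θ=47°: circle(B,10.00) ∩ circle(D,4.00): a=9.1739, h=3.9800
θ=47°:   candidates: C₊=(12.7039,3.6189) cross=34.920; C₋=(10.0499,-3.8855) cross=-34.920
θ=47°:   branch - wants cross < 0 → take C=(10.0499,-3.8855) (cross=-34.920)
θ=47°: ex = (C−B)/|BC| = (0.7322,-0.6811); ey = (0.6811,0.7322)
θ=47°: P = B + 2.08·ex + 1.62·ey = (5.3543,2.6949)
θ=122°: B = A + 4.00·(cos122°, sin122°) = (-2.1197, 3.3922)
θ=122°: |BD| = 13.5511
θ=122°: circle(B,10.00) ∩ circle(D,4.00): a=9.8749, h=1.5766
θ=122°:   candidates: C₊=(7.8355,2.4466) cross=21.365; C₋=(7.0462,-0.6062) cross=-21.365
θ=122°:   branch - wants cross < 0 → take C=(7.0462,-0.6062) (cross=-21.365)
θ=122°: ex = (C−B)/|BC| = (0.9166,-0.3998); ey = (0.3998,0.9166)
θ=122°: P = B + 2.08·ex + 1.62·ey = (0.4346,4.0454)
θ=286°: B = A + 4.00·(cos286°, sin286°) = (1.1025, -3.8450)
θ=286°: |BD| = 10.6181
θ=286°: circle(B,10.00) ∩ circle(D,4.00): a=9.2646, h=3.7640
θ=286°:   candidates: C₊=(8.3753,3.0184) cross=39.967; C₋=(11.1014,-3.9987) cross=-39.967
θ=286°:   branch - wants cross < 0 → take C=(11.1014,-3.9987) (cross=-39.967)
θ=286°: ex = (C−B)/|BC| = (0.9999,-0.0154); ey = (0.0154,0.9999)
θ=286°: P = B + 2.08·ex + 1.62·ey = (3.2072,-2.2572)

θ=47°: 5.35 2.69
θ=122°: 0.43 4.05
θ=286°: 3.21 -2.26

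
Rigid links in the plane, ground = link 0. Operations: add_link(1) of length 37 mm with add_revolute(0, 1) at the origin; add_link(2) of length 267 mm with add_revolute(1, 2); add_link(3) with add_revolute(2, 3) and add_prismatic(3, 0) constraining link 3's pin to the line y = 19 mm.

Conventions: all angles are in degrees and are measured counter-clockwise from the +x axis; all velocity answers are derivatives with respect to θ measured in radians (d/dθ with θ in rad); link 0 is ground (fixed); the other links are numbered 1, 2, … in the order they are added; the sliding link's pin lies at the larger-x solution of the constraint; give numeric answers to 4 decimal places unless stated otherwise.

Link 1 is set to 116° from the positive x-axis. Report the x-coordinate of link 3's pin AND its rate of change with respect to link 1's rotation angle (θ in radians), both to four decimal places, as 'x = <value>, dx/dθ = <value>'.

geometry: r = 37 mm, L = 267 mm, e = 19 mm
crank pin P = (r cos θ, r sin θ) = (-16.219732, 33.255380)
h = r sin θ − e = 33.255380 − 19 = 14.255380
x = r cos θ + √(L² − h²) = -16.219732 + 266.619174 = 250.399442
dx/dθ = −r sin θ − h·r cos θ/√(L² − h²) (θ in radians; h = 14.255380) = -32.388156

x = 250.3994, dx/dθ = -32.3882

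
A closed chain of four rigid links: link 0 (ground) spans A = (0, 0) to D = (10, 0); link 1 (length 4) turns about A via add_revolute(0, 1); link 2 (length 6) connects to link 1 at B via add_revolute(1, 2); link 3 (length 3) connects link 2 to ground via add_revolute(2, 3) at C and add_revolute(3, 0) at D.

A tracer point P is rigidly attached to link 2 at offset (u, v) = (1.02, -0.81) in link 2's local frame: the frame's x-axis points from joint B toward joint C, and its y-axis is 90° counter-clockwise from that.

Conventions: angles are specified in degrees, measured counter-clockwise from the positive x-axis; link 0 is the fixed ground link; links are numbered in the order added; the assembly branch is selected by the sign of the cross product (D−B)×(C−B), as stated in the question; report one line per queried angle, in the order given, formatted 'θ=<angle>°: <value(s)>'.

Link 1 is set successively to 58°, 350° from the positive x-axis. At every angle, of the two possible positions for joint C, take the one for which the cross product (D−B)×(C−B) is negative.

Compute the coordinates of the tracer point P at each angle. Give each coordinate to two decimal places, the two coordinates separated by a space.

A=(0,0), D=(10.00,0)
θ=58°: B = A + 4.00·(cos58°, sin58°) = (2.1197, 3.3922)
θ=58°: |BD| = 8.5794
θ=58°: circle(B,6.00) ∩ circle(D,3.00): a=5.8632, h=1.2737
θ=58°:   candidates: C₊=(8.0088,2.2439) cross=10.928; C₋=(7.0015,-0.0960) cross=-10.928
θ=58°:   branch - wants cross < 0 → take C=(7.0015,-0.0960) (cross=-10.928)
θ=58°: ex = (C−B)/|BC| = (0.8136,-0.5814); ey = (0.5814,0.8136)
θ=58°: P = B + 1.02·ex + -0.81·ey = (2.4787,2.1401)
θ=350°: B = A + 4.00·(cos350°, sin350°) = (3.9392, -0.6946)
θ=350°: |BD| = 6.1004
θ=350°: circle(B,6.00) ∩ circle(D,3.00): a=5.2632, h=2.8808
θ=350°:   candidates: C₊=(8.8402,2.7667) cross=17.574; C₋=(9.4962,-2.9574) cross=-17.574
θ=350°:   branch - wants cross < 0 → take C=(9.4962,-2.9574) (cross=-17.574)
θ=350°: ex = (C−B)/|BC| = (0.9262,-0.3771); ey = (0.3771,0.9262)
θ=350°: P = B + 1.02·ex + -0.81·ey = (4.5784,-1.8295)

θ=58°: 2.48 2.14
θ=350°: 4.58 -1.83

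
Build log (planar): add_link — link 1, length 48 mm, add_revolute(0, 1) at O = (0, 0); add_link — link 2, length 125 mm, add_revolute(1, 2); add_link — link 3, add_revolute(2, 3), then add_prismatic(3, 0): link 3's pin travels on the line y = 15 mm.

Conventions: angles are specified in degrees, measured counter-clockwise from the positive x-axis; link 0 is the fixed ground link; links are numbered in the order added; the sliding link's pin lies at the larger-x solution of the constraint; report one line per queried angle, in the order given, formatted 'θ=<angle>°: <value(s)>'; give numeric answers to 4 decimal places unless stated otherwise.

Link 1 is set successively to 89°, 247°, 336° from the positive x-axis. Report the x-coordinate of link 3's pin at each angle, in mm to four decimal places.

geometry: r = 48 mm, L = 125 mm, e = 15 mm
θ=89°: crank pin P = (r cos θ, r sin θ) = (0.837716, 47.992689)
θ=89°: h = r sin θ − e = 47.992689 − 15 = 32.992689
θ=89°: x = r cos θ + √(L² − h²) = 0.837716 + 120.567336 = 121.405051
θ=247°: crank pin P = (r cos θ, r sin θ) = (-18.755094, -44.184233)
θ=247°: h = r sin θ − e = -44.184233 − 15 = -59.184233
θ=247°: x = r cos θ + √(L² − h²) = -18.755094 + 110.100984 = 91.345889
θ=336°: crank pin P = (r cos θ, r sin θ) = (43.850182, -19.523359)
θ=336°: h = r sin θ − e = -19.523359 − 15 = -34.523359
θ=336°: x = r cos θ + √(L² − h²) = 43.850182 + 120.137994 = 163.988176

θ=89°: 121.4051
θ=247°: 91.3459
θ=336°: 163.9882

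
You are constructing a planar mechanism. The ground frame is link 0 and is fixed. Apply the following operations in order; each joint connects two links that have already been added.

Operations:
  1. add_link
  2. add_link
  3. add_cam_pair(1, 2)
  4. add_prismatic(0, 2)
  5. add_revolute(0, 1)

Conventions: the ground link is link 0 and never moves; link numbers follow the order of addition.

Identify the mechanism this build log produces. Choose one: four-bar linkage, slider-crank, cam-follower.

links: 3 (incl. ground); joints: 1 revolute, 1 prismatic, 1 higher (cam) pair, forming one closed loop
3 links, revolute + prismatic + higher pair in one loop → cam-follower

cam-follower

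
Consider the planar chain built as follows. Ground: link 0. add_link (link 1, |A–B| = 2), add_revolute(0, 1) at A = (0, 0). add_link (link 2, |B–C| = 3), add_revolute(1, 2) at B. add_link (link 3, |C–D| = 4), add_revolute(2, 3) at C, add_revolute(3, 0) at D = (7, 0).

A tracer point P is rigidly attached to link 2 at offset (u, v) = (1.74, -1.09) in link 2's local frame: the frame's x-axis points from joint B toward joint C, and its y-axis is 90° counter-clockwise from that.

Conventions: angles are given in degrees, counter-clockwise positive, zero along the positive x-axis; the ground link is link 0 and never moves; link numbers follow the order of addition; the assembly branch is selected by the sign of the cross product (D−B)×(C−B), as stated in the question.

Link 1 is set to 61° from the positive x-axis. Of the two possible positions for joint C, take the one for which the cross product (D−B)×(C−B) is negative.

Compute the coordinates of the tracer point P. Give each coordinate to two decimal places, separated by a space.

A=(0,0), D=(7.00,0)
B = A + 2.00·(cos61°, sin61°) = (0.9696, 1.7492)
|BD| = 6.2790
circle(B,3.00) ∩ circle(D,4.00): a=2.5821, h=1.5274
  candidates: C₊=(3.8750,2.4968) cross=9.590; C₋=(3.0239,-0.4370) cross=-9.590
  branch - wants cross < 0 → take C=(3.0239,-0.4370) (cross=-9.590)
ex = (C−B)/|BC| = (0.6848,-0.7288); ey = (0.7288,0.6848)
P = B + 1.74·ex + -1.09·ey = (1.3668,-0.2652)

1.37 -0.27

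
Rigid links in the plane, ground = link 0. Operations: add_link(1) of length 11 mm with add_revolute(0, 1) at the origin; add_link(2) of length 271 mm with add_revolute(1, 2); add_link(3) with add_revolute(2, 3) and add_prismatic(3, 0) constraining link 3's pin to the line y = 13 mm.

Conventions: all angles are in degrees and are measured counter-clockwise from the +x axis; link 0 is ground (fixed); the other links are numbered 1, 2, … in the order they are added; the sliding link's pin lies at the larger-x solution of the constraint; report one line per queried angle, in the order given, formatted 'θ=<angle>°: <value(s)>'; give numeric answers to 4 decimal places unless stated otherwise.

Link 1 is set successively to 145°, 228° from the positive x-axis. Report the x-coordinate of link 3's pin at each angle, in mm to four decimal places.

geometry: r = 11 mm, L = 271 mm, e = 13 mm
θ=145°: crank pin P = (r cos θ, r sin θ) = (-9.010672, 6.309341)
θ=145°: h = r sin θ − e = 6.309341 − 13 = -6.690659
θ=145°: x = r cos θ + √(L² − h²) = -9.010672 + 270.917395 = 261.906723
θ=228°: crank pin P = (r cos θ, r sin θ) = (-7.360437, -8.174593)
θ=228°: h = r sin θ − e = -8.174593 − 13 = -21.174593
θ=228°: x = r cos θ + √(L² − h²) = -7.360437 + 270.171495 = 262.811058

θ=145°: 261.9067
θ=228°: 262.8111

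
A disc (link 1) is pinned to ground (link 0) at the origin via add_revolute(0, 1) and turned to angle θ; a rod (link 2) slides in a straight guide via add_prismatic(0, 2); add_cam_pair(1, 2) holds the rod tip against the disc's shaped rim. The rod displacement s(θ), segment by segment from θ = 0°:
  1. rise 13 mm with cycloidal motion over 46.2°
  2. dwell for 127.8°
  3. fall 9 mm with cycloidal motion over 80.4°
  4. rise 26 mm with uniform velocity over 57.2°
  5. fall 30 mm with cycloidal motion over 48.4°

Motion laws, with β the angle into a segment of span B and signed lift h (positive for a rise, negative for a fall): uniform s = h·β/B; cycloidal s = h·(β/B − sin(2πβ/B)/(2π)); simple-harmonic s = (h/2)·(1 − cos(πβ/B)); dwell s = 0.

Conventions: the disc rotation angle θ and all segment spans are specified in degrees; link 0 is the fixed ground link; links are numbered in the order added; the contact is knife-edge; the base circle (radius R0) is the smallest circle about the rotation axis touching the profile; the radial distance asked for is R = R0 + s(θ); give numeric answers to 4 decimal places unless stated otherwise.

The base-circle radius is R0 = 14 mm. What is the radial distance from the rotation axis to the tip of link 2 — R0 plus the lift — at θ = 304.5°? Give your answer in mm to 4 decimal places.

segment 1 (0° to 46.2°, cycloidal, h = 13) is passed completely: s = 0.0000 + (13) = 13.0000
segment 2 (46.2° to 174°, dwell): s unchanged at 13.0000
segment 3 (174° to 254.4°, cycloidal, h = -9) is passed completely: s = 13.0000 + (-9) = 4.0000
θ = 304.5° falls in segment 4 (254.4° to 311.6°, uniform, h = 26): β = 304.5 − 254.4 = 50.1°, B = 57.2°; Δs = 26·50.1/57.2 = 22.7727; s = 4.0000 + 22.7727 = 26.7727
R = R0 + s = 14 + 26.7727 = 40.7727

40.7727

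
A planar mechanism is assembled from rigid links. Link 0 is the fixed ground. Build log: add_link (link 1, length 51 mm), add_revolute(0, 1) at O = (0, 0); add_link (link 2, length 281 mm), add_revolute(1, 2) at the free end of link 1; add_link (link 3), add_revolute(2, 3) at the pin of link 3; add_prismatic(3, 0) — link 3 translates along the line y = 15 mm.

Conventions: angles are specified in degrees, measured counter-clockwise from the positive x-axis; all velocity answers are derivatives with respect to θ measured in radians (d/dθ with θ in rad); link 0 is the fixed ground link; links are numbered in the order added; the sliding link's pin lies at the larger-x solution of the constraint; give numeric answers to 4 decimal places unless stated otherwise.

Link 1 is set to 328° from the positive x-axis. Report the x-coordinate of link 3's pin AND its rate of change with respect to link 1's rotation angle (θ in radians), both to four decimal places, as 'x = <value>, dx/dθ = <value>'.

geometry: r = 51 mm, L = 281 mm, e = 15 mm
crank pin P = (r cos θ, r sin θ) = (43.250453, -27.025882)
h = r sin θ − e = -27.025882 − 15 = -42.025882
x = r cos θ + √(L² − h²) = 43.250453 + 277.839567 = 321.090020
dx/dθ = −r sin θ − h·r cos θ/√(L² − h²) (θ in radians; h = -42.025882) = 33.567926

x = 321.0900, dx/dθ = 33.5679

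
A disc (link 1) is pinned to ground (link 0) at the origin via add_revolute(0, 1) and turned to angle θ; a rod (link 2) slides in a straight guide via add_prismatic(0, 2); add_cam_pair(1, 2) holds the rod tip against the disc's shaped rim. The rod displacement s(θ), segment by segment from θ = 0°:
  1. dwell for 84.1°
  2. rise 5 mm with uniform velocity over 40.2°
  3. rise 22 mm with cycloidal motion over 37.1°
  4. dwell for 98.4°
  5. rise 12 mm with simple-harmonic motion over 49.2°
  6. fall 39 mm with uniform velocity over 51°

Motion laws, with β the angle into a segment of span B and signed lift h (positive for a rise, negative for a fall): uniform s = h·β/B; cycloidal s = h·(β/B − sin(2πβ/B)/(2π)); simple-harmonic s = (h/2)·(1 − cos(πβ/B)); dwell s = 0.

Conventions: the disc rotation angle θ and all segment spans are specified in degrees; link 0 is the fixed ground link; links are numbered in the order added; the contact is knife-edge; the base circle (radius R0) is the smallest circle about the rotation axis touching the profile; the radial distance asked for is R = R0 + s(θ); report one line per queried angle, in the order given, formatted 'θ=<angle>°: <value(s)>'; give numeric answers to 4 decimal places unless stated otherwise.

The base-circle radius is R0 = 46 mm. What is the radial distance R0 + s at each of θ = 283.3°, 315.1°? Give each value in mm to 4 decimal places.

segment 1 (0° to 84.1°, dwell): s unchanged at 0.0000
segment 2 (84.1° to 124.3°, uniform, h = 5) is passed completely: s = 0.0000 + (5) = 5.0000
segment 3 (124.3° to 161.4°, cycloidal, h = 22) is passed completely: s = 5.0000 + (22) = 27.0000
segment 4 (161.4° to 259.8°, dwell): s unchanged at 27.0000
θ = 283.3° falls in segment 5 (259.8° to 309°, simple-harmonic, h = 12): β = 283.3 − 259.8 = 23.5°, B = 49.2°; Δs = 12/2·(1 − cos(π·0.4776)) = 5.5789; s = 27.0000 + 5.5789 = 32.5789
segment 5 (259.8° to 309°, simple-harmonic, h = 12) is passed completely: s = 27.0000 + (12) = 39.0000
θ = 315.1° falls in segment 6 (309° to 360°, uniform, h = -39): β = 315.1 − 309 = 6.1°, B = 51°; Δs = -39·6.1/51 = -4.6647; s = 39.0000 − 4.6647 = 34.3353
θ=283.3°: R = R0 + s = 46 + 32.5789 = 78.5789
θ=315.1°: R = R0 + s = 46 + 34.3353 = 80.3353

θ=283.3°: 78.5789
θ=315.1°: 80.3353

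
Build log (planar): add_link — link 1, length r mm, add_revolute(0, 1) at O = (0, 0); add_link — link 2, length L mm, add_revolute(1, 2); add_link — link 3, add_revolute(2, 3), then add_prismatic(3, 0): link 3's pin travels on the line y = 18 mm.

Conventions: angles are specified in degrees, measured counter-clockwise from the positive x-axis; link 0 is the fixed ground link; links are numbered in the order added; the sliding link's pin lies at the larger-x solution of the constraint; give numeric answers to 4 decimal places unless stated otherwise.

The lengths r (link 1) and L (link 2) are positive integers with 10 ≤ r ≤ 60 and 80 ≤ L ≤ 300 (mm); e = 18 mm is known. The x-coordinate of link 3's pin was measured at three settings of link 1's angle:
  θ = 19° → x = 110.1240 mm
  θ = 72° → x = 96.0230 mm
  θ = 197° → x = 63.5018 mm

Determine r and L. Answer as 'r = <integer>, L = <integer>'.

constraint per measurement: (x − r cos θ)² + (r sin θ − e)² = L²
subtracting the θ₁ and θ₂ equations cancels the r² and L² terms:
r = (x₁² − x₂²) / (2[(x₁cos θ₁ + e sin θ₁) − (x₂cos θ₂ + e sin θ₂)]) = 23.0001 → r = 23
L² = (x₁ − r cos θ₁)² + (r sin θ₁ − e)² = 7921.0077 → L = 89.0000 → L = 89
check at θ₃=197°: x = 63.5018 (printed 63.5018) ✓

r = 23, L = 89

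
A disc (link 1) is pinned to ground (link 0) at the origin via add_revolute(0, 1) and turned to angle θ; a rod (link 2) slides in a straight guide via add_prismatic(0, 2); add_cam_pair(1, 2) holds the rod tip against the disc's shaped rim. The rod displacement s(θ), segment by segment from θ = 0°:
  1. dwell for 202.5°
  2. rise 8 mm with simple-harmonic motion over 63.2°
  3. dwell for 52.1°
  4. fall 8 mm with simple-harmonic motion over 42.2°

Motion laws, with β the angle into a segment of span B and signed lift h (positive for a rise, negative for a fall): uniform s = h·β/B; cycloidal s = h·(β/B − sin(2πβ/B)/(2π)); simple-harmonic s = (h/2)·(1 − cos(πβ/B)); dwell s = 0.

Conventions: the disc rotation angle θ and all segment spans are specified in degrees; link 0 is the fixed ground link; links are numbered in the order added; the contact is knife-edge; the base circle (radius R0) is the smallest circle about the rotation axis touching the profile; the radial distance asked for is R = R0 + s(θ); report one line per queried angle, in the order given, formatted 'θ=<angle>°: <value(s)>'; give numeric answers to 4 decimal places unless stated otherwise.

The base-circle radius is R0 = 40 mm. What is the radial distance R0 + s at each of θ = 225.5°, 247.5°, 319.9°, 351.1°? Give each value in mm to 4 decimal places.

segment 1 (0° to 202.5°, dwell): s unchanged at 0.0000
θ = 225.5° falls in segment 2 (202.5° to 265.7°, simple-harmonic, h = 8): β = 225.5 − 202.5 = 23°, B = 63.2°; Δs = 8/2·(1 − cos(π·0.3639)) = 2.3416; s = 0.0000 + 2.3416 = 2.3416
θ = 247.5° falls in segment 2 (202.5° to 265.7°, simple-harmonic, h = 8): β = 247.5 − 202.5 = 45°, B = 63.2°; Δs = 8/2·(1 − cos(π·0.7120)) = 6.4717; s = 0.0000 + 6.4717 = 6.4717
segment 2 (202.5° to 265.7°, simple-harmonic, h = 8) is passed completely: s = 0.0000 + (8) = 8.0000
segment 3 (265.7° to 317.8°, dwell): s unchanged at 8.0000
θ = 319.9° falls in segment 4 (317.8° to 360°, simple-harmonic, h = -8): β = 319.9 − 317.8 = 2.1°, B = 42.2°; Δs = -8/2·(1 − cos(π·0.0498)) = -0.0488; s = 8.0000 − 0.0488 = 7.9512
θ = 351.1° falls in segment 4 (317.8° to 360°, simple-harmonic, h = -8): β = 351.1 − 317.8 = 33.3°, B = 42.2°; Δs = -8/2·(1 − cos(π·0.7891)) = -7.1537; s = 8.0000 − 7.1537 = 0.8463
θ=225.5°: R = R0 + s = 40 + 2.3416 = 42.3416
θ=247.5°: R = R0 + s = 40 + 6.4717 = 46.4717
θ=319.9°: R = R0 + s = 40 + 7.9512 = 47.9512
θ=351.1°: R = R0 + s = 40 + 0.8463 = 40.8463

θ=225.5°: 42.3416
θ=247.5°: 46.4717
θ=319.9°: 47.9512
θ=351.1°: 40.8463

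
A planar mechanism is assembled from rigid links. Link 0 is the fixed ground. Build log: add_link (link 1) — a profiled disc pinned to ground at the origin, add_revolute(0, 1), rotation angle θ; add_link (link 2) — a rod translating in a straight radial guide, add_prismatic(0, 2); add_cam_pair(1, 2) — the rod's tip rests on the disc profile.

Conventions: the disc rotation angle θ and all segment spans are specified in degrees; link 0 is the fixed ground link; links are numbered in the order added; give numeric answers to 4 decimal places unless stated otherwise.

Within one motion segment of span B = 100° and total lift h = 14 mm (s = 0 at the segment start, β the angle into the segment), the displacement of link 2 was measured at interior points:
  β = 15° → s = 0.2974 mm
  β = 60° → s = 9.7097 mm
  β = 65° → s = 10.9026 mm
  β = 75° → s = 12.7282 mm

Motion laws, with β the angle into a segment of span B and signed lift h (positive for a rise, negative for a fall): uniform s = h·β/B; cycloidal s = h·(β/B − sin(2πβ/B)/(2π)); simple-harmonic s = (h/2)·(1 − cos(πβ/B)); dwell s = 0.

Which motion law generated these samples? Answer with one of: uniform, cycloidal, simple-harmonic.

candidates at β/B = r: uniform s = h·r (linear in β); cycloidal s = h·(r − sin(2πr)/(2π)); simple-harmonic s = (h/2)(1 − cos(πr))
β=15°: printed 0.2974 | uniform 2.1000, cycloidal 0.2974, simple-harmonic 0.7630
β=60°: printed 9.7097 | uniform 8.4000, cycloidal 9.7097, simple-harmonic 9.1631
β=65°: printed 10.9026 | uniform 9.1000, cycloidal 10.9026, simple-harmonic 10.1779
β=75°: printed 12.7282 | uniform 10.5000, cycloidal 12.7282, simple-harmonic 11.9497
only one law matches every sample → cycloidal

cycloidal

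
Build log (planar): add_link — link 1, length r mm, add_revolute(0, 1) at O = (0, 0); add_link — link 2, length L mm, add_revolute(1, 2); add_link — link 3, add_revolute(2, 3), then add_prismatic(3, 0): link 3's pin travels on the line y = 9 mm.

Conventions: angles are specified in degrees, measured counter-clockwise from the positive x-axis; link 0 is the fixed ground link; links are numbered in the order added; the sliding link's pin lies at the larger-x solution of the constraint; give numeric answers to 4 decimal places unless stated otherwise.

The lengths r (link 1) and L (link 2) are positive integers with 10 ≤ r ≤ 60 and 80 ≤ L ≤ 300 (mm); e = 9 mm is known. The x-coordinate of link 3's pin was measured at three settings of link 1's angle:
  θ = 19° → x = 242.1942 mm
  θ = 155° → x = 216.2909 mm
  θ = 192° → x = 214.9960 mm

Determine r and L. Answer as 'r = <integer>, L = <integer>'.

constraint per measurement: (x − r cos θ)² + (r sin θ − e)² = L²
subtracting the θ₁ and θ₂ equations cancels the r² and L² terms:
r = (x₁² − x₂²) / (2[(x₁cos θ₁ + e sin θ₁) − (x₂cos θ₂ + e sin θ₂)]) = 14.0000 → r = 14
L² = (x₁ − r cos θ₁)² + (r sin θ₁ − e)² = 52441.0121 → L = 229.0000 → L = 229
check at θ₃=192°: x = 214.9960 (printed 214.9960) ✓

r = 14, L = 229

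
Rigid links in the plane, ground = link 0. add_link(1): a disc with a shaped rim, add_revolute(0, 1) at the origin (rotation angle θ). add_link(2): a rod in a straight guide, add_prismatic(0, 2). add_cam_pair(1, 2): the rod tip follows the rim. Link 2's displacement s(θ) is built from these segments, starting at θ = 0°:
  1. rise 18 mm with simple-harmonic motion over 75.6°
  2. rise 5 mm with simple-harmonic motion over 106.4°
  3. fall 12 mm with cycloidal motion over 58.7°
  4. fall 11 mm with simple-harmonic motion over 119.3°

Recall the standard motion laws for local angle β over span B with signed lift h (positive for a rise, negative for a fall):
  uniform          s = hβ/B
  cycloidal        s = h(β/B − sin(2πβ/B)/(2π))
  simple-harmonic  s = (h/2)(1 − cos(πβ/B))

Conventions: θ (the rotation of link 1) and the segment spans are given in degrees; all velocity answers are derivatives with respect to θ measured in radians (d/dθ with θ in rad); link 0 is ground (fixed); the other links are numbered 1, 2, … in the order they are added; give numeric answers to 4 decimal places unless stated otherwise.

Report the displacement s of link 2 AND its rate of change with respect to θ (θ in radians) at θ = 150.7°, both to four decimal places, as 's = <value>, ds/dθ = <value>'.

segment 1 (0° to 75.6°, simple-harmonic, h = 18) is passed completely: s = 0.0000 + (18) = 18.0000
θ = 150.7° falls in segment 2 (75.6° to 182°, simple-harmonic, h = 5): β = 150.7 − 75.6 = 75.1°, B = 106.4°; Δs = 5/2·(1 − cos(π·0.7058)) = 4.0062; s = 18.0000 + 4.0062 = 22.0062
velocity in seg [75.6°–182°] (simple-harmonic), θ in radians: β = 75.1° = 1.3107 rad, B = 106.4° = 1.8570 rad; ds/dθ = (πh/(2B)) sin(πβ/B) = (π·5/(2·1.8570)) sin(π·0.7058) = 3.375515 mm/rad

s = 22.0062, ds/dθ = 3.3755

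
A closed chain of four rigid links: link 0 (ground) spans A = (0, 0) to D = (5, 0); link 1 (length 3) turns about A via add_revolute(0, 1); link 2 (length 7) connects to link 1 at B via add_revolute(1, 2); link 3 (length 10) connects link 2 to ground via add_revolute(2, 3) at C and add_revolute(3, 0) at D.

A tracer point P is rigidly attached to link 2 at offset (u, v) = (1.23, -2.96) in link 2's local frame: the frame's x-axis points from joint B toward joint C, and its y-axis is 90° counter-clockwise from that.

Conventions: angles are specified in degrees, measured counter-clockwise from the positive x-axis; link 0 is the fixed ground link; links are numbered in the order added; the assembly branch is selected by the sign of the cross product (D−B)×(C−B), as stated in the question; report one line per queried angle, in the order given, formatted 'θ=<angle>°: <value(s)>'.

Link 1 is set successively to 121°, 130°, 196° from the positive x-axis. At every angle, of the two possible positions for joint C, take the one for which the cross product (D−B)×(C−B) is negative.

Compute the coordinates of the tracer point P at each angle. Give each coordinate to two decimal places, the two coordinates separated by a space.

A=(0,0), D=(5.00,0)
θ=121°: B = A + 3.00·(cos121°, sin121°) = (-1.5451, 2.5715)
θ=121°: |BD| = 7.0322
θ=121°: circle(B,7.00) ∩ circle(D,10.00): a=-0.1101, h=6.9991
θ=121°:   candidates: C₊=(0.9118,9.1262) cross=49.219; C₋=(-4.2070,-3.9026) cross=-49.219
θ=121°:   branch - wants cross < 0 → take C=(-4.2070,-3.9026) (cross=-49.219)
θ=121°: ex = (C−B)/|BC| = (-0.3803,-0.9249); ey = (0.9249,-0.3803)
θ=121°: P = B + 1.23·ex + -2.96·ey = (-4.7505,2.5595)
θ=130°: B = A + 3.00·(cos130°, sin130°) = (-1.9284, 2.2981)
θ=130°: |BD| = 7.2996
θ=130°: circle(B,7.00) ∩ circle(D,10.00): a=0.1564, h=6.9983
θ=130°:   candidates: C₊=(0.4234,8.8913) cross=51.084; C₋=(-3.9832,-4.3935) cross=-51.084
θ=130°:   branch - wants cross < 0 → take C=(-3.9832,-4.3935) (cross=-51.084)
θ=130°: ex = (C−B)/|BC| = (-0.2935,-0.9559); ey = (0.9559,-0.2935)
θ=130°: P = B + 1.23·ex + -2.96·ey = (-5.1190,1.9912)
θ=196°: B = A + 3.00·(cos196°, sin196°) = (-2.8838, -0.8269)
θ=196°: |BD| = 7.9270
θ=196°: circle(B,7.00) ∩ circle(D,10.00): a=0.7467, h=6.9601
θ=196°:   candidates: C₊=(-2.8672,6.1731) cross=55.173; C₋=(-1.4151,-7.6711) cross=-55.173
θ=196°:   branch - wants cross < 0 → take C=(-1.4151,-7.6711) (cross=-55.173)
θ=196°: ex = (C−B)/|BC| = (0.2098,-0.9777); ey = (0.9777,0.2098)
θ=196°: P = B + 1.23·ex + -2.96·ey = (-5.5198,-2.6506)

θ=121°: -4.75 2.56
θ=130°: -5.12 1.99
θ=196°: -5.52 -2.65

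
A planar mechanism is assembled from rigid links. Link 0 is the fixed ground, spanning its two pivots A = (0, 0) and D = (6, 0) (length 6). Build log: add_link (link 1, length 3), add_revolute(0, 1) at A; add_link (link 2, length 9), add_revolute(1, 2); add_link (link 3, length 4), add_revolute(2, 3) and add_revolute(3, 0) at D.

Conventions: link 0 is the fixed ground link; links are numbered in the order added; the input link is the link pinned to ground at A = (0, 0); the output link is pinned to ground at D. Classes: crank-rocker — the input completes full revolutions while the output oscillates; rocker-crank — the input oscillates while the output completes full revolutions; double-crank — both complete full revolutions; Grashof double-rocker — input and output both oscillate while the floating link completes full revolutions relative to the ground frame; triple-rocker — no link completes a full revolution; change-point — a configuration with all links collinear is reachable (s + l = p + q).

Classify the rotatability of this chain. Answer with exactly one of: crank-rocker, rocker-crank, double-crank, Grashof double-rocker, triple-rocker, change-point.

lengths: ground=6, input=3, coupler=9, output=4
sorted: s=3 (shortest), l=9 (longest), p+q=10
s + l = 12 vs p + q = 10
s + l > p + q → non-Grashof → no link fully rotates → triple-rocker

triple-rocker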